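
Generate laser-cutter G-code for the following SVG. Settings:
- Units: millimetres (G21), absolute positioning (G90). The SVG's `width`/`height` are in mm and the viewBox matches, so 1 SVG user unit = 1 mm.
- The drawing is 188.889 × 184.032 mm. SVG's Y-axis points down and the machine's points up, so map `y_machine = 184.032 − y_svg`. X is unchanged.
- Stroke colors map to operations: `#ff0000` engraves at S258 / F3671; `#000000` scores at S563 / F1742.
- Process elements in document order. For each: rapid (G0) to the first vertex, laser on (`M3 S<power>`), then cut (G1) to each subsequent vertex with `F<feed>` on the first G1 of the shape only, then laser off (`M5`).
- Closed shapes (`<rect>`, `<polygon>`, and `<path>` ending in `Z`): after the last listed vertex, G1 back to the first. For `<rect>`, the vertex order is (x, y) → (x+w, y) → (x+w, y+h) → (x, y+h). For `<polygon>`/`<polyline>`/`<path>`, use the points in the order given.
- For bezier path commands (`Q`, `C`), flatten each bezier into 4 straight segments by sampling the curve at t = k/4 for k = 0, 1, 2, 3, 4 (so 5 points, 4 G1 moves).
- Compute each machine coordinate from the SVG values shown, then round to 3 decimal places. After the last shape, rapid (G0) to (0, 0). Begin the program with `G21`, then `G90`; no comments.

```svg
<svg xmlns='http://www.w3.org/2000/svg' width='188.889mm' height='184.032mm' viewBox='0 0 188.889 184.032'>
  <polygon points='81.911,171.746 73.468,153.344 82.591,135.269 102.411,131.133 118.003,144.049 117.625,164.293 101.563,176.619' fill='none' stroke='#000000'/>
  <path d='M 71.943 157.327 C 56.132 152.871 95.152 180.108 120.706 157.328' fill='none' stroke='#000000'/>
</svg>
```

G21
G90
G0 X81.911 Y12.286
M3 S563
G1 X73.468 Y30.688 F1742
G1 X82.591 Y48.763
G1 X102.411 Y52.899
G1 X118.003 Y39.983
G1 X117.625 Y19.739
G1 X101.563 Y7.413
G1 X81.911 Y12.286
M5
G0 X71.943 Y26.705
M3 S563
G1 X69.298 Y25.381 F1742
G1 X80.813 Y19.833
G1 X100.083 Y17.720
G1 X120.706 Y26.704
M5
G0 X0.000 Y0.000

Since the viewBox matches the mm dimensions, user units are millimetres directly. The only transform is the Y-flip y_m = 184.032 − y_svg.

Shape 1 is a regular polygon drawn with `<polygon>`. Its stroke #000000 means score at S563, F1742. After flipping Y the toolpath is (81.911,12.286) → (73.468,30.688) → (82.591,48.763) → (102.411,52.899) → (118.003,39.983) → (117.625,19.739) → (101.563,7.413) → (81.911,12.286), returning to the start.

Shape 2 is a cubic bezier drawn with `<path>`. Its stroke #000000 means score at S563, F1742. After flipping Y the toolpath is (71.943,26.705) → (69.298,25.381) → (80.813,19.833) → (100.083,17.720) → (120.706,26.704).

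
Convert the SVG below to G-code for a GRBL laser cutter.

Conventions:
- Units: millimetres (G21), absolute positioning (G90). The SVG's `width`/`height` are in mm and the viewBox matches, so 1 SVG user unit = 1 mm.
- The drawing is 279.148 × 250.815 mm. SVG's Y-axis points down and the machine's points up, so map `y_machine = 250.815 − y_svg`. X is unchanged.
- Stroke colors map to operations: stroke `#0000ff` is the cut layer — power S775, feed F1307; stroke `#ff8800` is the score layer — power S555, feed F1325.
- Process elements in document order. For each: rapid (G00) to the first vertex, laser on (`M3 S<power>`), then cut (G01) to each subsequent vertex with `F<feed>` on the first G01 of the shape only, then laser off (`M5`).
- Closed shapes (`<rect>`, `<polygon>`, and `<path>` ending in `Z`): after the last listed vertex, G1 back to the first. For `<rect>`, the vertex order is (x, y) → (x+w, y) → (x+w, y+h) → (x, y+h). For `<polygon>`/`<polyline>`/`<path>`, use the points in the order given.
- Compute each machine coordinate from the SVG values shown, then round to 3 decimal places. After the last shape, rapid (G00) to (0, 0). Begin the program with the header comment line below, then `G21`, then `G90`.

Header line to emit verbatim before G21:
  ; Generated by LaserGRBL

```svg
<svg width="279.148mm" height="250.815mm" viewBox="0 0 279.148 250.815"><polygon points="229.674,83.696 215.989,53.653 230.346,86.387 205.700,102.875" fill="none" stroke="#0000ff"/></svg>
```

1 u = 1 mm; y_m = 250.815 − y.

[1] `<polygon>` closed polygon, #0000ff→cut S775 F1307: (229.674,167.119) → (215.989,197.162) → (230.346,164.428) → (205.700,147.940) → (229.674,167.119) (closed)

; Generated by LaserGRBL
G21
G90
G00 X229.674 Y167.119
M3 S775
G01 X215.989 Y197.162 F1307
G01 X230.346 Y164.428
G01 X205.700 Y147.940
G01 X229.674 Y167.119
M5
G00 X0.000 Y0.000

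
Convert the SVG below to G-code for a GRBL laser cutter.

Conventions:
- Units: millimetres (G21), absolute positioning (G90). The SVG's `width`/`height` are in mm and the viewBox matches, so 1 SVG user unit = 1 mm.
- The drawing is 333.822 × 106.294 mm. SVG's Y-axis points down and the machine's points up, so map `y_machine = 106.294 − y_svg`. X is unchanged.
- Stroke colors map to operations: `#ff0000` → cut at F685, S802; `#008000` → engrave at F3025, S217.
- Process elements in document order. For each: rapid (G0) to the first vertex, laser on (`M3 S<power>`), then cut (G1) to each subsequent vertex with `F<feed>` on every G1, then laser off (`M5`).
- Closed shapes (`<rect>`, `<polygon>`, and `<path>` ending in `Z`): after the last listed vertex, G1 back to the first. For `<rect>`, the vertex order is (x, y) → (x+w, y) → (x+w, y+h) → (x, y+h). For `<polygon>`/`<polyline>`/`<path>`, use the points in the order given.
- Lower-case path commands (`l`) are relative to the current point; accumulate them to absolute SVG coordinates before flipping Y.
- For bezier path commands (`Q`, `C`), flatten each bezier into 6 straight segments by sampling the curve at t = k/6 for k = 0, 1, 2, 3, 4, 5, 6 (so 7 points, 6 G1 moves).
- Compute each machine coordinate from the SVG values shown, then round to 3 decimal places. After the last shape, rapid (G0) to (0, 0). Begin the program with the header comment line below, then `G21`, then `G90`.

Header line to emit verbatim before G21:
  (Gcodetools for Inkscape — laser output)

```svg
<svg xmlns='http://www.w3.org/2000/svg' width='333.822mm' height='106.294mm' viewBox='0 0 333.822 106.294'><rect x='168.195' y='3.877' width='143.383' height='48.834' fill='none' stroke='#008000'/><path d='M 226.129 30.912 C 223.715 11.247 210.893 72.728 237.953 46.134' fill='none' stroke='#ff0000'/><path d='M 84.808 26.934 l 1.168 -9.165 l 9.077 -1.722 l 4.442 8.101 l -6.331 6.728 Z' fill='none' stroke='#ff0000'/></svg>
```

(Gcodetools for Inkscape — laser output)
G21
G90
G0 X168.195 Y102.417
M3 S217
G1 X311.578 Y102.417 F3025
G1 X311.578 Y53.583 F3025
G1 X168.195 Y53.583 F3025
G1 X168.195 Y102.417 F3025
M5
G0 X226.129 Y75.382
M3 S802
G1 X224.287 Y79.236 F685
G1 X222.108 Y74.266 F685
G1 X220.988 Y65.173 F685
G1 X222.324 Y56.657 F685
G1 X227.514 Y53.419 F685
G1 X237.953 Y60.160 F685
M5
G0 X84.808 Y79.360
M3 S802
G1 X85.976 Y88.525 F685
G1 X95.053 Y90.247 F685
G1 X99.495 Y82.146 F685
G1 X93.164 Y75.418 F685
G1 X84.808 Y79.360 F685
M5
G0 X0.000 Y0.000

Since the viewBox matches the mm dimensions, user units are millimetres directly. The only transform is the Y-flip y_m = 106.294 − y_svg.

Shape 1 is a rectangle drawn with `<rect>`. Its stroke #008000 means engrave at S217, F3025. After flipping Y the toolpath is (168.195,102.417) → (311.578,102.417) → (311.578,53.583) → (168.195,53.583) → (168.195,102.417), returning to the start.

Shape 2 is a cubic bezier drawn with `<path>`. Its stroke #ff0000 means cut at S802, F685. After flipping Y the toolpath is (226.129,75.382) → (224.287,79.236) → (222.108,74.266) → (220.988,65.173) → (222.324,56.657) → (227.514,53.419) → (237.953,60.160).

Shape 3 is a regular polygon drawn with `<path>`. Its stroke #ff0000 means cut at S802, F685. After flipping Y the toolpath is (84.808,79.360) → (85.976,88.525) → (95.053,90.247) → (99.495,82.146) → (93.164,75.418) → (84.808,79.360), returning to the start.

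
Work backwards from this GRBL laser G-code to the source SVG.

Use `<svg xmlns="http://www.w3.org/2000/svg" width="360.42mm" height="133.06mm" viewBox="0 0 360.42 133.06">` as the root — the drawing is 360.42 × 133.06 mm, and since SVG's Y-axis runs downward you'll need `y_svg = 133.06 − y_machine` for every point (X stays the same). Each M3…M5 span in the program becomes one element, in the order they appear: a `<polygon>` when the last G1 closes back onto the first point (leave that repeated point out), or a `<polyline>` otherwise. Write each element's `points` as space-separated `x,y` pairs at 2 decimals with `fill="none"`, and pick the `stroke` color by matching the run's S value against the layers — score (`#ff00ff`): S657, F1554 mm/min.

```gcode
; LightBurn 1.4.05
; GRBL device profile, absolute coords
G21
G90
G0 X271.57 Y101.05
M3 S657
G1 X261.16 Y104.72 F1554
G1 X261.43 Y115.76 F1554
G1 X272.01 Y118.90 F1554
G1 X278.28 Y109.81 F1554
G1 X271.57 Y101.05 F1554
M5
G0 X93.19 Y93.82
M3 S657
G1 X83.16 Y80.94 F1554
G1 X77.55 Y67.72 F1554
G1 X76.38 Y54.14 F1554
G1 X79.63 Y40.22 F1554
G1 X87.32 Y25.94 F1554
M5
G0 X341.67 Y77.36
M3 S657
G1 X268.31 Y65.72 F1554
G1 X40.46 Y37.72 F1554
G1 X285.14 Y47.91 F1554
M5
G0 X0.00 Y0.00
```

<svg xmlns="http://www.w3.org/2000/svg" width="360.42mm" height="133.06mm" viewBox="0 0 360.42 133.06">
  <polygon points="271.57,32.01 261.16,28.34 261.43,17.30 272.01,14.16 278.28,23.25" fill="none" stroke="#ff00ff"/>
  <polyline points="93.19,39.24 83.16,52.12 77.55,65.34 76.38,78.92 79.63,92.84 87.32,107.12" fill="none" stroke="#ff00ff"/>
  <polyline points="341.67,55.70 268.31,67.34 40.46,95.34 285.14,85.15" fill="none" stroke="#ff00ff"/>
</svg>

Machine Y-up, SVG Y-down with viewBox height 133.06, so y_svg = 133.06 − y_machine; X carries over. Every run uses S657, so all elements get stroke `#ff00ff` (score).

Run 1: The run returns to its start, so emit a `<polygon>` with points (Y-flipped): 271.57,32.01 261.16,28.34 261.43,17.30 272.01,14.16 278.28,23.25.

Run 2: The run is open, so emit a `<polyline>` with points (Y-flipped): 93.19,39.24 83.16,52.12 77.55,65.34 76.38,78.92 79.63,92.84 87.32,107.12.

Run 3: The run is open, so emit a `<polyline>` with points (Y-flipped): 341.67,55.70 268.31,67.34 40.46,95.34 285.14,85.15.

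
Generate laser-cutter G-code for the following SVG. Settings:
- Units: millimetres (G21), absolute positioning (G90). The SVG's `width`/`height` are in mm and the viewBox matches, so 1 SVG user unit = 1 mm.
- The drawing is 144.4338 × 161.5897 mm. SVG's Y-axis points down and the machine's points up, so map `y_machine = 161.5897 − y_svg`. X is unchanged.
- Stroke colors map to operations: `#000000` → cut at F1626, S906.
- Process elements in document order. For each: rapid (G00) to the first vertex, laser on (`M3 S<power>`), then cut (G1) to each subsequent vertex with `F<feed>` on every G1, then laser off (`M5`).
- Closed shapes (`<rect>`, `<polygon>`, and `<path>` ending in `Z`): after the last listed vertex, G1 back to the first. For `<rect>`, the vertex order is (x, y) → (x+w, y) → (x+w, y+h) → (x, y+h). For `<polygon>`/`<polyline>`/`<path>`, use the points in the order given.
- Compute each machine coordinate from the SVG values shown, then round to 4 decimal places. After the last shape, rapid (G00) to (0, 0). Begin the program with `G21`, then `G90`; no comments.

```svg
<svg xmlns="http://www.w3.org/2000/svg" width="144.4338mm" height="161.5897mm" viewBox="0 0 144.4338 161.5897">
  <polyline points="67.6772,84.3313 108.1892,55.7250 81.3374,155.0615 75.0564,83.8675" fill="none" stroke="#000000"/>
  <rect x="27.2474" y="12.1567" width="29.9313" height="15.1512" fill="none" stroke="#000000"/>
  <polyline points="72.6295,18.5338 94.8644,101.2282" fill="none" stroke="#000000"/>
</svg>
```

G21
G90
G00 X67.6772 Y77.2584
M3 S906
G1 X108.1892 Y105.8647 F1626
G1 X81.3374 Y6.5282 F1626
G1 X75.0564 Y77.7222 F1626
M5
G00 X27.2474 Y149.4330
M3 S906
G1 X57.1787 Y149.4330 F1626
G1 X57.1787 Y134.2818 F1626
G1 X27.2474 Y134.2818 F1626
G1 X27.2474 Y149.4330 F1626
M5
G00 X72.6295 Y143.0559
M3 S906
G1 X94.8644 Y60.3615 F1626
M5
G00 X0.0000 Y0.0000

1 u = 1 mm; y_m = 161.5897 − y.

[1] `<polyline>` open polyline, #000000→cut S906 F1626: (67.6772,77.2584) → (108.1892,105.8647) → (81.3374,6.5282) → (75.0564,77.7222)

[2] `<rect>` rectangle, #000000→cut S906 F1626: (27.2474,149.4330) → (57.1787,149.4330) → (57.1787,134.2818) → (27.2474,134.2818) → (27.2474,149.4330) (closed)

[3] `<polyline>` line segment, #000000→cut S906 F1626: (72.6295,143.0559) → (94.8644,60.3615)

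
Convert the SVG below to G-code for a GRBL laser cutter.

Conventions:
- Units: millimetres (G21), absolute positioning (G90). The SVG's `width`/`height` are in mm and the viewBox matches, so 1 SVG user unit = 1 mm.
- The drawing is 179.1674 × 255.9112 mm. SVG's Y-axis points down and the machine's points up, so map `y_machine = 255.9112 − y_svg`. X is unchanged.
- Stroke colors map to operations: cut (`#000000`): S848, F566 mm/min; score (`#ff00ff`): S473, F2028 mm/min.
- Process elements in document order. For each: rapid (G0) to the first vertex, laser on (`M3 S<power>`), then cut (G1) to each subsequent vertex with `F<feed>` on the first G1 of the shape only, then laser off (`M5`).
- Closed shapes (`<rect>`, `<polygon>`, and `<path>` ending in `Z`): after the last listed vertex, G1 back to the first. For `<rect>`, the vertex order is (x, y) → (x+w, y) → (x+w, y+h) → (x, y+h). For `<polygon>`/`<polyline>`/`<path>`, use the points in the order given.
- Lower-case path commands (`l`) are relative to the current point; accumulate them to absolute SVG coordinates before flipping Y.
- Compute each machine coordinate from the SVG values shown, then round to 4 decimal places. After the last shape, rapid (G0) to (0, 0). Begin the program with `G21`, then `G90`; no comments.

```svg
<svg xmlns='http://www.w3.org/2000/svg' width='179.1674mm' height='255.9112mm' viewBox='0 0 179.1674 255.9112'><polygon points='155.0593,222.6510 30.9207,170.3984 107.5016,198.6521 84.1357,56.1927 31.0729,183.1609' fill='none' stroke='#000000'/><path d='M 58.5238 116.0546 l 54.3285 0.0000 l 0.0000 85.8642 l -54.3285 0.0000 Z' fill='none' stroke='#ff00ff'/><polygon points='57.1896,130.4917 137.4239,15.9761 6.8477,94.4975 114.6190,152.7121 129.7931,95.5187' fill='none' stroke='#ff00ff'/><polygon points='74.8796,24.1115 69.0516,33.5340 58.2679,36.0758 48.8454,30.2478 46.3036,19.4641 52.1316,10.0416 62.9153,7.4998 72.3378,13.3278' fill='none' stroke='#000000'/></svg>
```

1 u = 1 mm; y_m = 255.9112 − y.

[1] `<polygon>` closed polygon, #000000→cut S848 F566: (155.0593,33.2602) → (30.9207,85.5128) → (107.5016,57.2591) → (84.1357,199.7185) → (31.0729,72.7503) → (155.0593,33.2602) (closed)

[2] `<path>` rectangle, #ff00ff→score S473 F2028: (58.5238,139.8566) → (112.8523,139.8566) → (112.8523,53.9924) → (58.5238,53.9924) → (58.5238,139.8566) (closed)

[3] `<polygon>` closed polygon, #ff00ff→score S473 F2028: (57.1896,125.4195) → (137.4239,239.9351) → (6.8477,161.4137) → (114.6190,103.1991) → (129.7931,160.3925) → (57.1896,125.4195) (closed)

[4] `<polygon>` regular polygon, #000000→cut S848 F566: (74.8796,231.7997) → (69.0516,222.3772) → (58.2679,219.8354) → (48.8454,225.6634) → (46.3036,236.4471) → (52.1316,245.8696) → (62.9153,248.4114) → (72.3378,242.5834) → (74.8796,231.7997) (closed)

G21
G90
G0 X155.0593 Y33.2602
M3 S848
G1 X30.9207 Y85.5128 F566
G1 X107.5016 Y57.2591
G1 X84.1357 Y199.7185
G1 X31.0729 Y72.7503
G1 X155.0593 Y33.2602
M5
G0 X58.5238 Y139.8566
M3 S473
G1 X112.8523 Y139.8566 F2028
G1 X112.8523 Y53.9924
G1 X58.5238 Y53.9924
G1 X58.5238 Y139.8566
M5
G0 X57.1896 Y125.4195
M3 S473
G1 X137.4239 Y239.9351 F2028
G1 X6.8477 Y161.4137
G1 X114.6190 Y103.1991
G1 X129.7931 Y160.3925
G1 X57.1896 Y125.4195
M5
G0 X74.8796 Y231.7997
M3 S848
G1 X69.0516 Y222.3772 F566
G1 X58.2679 Y219.8354
G1 X48.8454 Y225.6634
G1 X46.3036 Y236.4471
G1 X52.1316 Y245.8696
G1 X62.9153 Y248.4114
G1 X72.3378 Y242.5834
G1 X74.8796 Y231.7997
M5
G0 X0.0000 Y0.0000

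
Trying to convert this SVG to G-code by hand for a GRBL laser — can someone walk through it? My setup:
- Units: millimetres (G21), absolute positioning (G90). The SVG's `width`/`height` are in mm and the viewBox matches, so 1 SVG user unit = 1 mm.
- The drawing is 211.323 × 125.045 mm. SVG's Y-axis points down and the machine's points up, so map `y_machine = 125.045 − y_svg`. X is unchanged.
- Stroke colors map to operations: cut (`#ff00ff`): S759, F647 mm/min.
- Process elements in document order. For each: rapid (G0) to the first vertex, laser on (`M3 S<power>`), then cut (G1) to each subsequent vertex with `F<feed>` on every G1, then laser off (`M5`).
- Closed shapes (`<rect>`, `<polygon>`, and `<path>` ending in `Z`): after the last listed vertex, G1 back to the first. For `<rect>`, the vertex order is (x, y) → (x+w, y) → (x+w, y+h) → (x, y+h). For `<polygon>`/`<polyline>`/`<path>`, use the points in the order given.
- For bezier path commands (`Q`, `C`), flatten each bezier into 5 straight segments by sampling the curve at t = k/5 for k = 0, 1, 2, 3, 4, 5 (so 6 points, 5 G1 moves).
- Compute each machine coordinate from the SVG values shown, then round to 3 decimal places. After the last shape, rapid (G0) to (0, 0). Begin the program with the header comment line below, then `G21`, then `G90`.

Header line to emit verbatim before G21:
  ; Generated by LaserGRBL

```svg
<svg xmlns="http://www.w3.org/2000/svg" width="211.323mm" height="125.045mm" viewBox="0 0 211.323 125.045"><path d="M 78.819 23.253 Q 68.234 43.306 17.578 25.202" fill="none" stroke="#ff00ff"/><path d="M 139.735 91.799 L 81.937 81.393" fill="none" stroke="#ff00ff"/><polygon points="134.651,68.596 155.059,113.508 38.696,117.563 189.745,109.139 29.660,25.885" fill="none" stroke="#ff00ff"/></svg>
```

viewBox `0 0 211.323 125.045` with mm width/height → 1 unit = 1 mm. Flip: y_m = 125.045 − y_svg.

**Shape 1** — `<path>` quadratic bezier, stroke `#ff00ff` → cut (S759, F647). Control points (SVG): P0=(78.819,23.253), P1=(68.234,43.306), P2=(17.578,25.202); sampled at t=k/5. Machine vertices: (78.819,101.792) → (72.982,95.297) → (63.940,91.855) → (51.691,91.465) → (36.238,94.128) → (17.578,99.843). Open path.

**Shape 2** — `<path>` line segment, stroke `#ff00ff` → cut (S759, F647). Machine vertices: (139.735,33.246) → (81.937,43.652). Open path.

**Shape 3** — `<polygon>` closed polygon, stroke `#ff00ff` → cut (S759, F647). Machine vertices: (134.651,56.449) → (155.059,11.537) → (38.696,7.482) → (189.745,15.906) → (29.660,99.160) → (134.651,56.449). Closed: final G1 returns to the first vertex.

; Generated by LaserGRBL
G21
G90
G0 X78.819 Y101.792
M3 S759
G1 X72.982 Y95.297 F647
G1 X63.940 Y91.855 F647
G1 X51.691 Y91.465 F647
G1 X36.238 Y94.128 F647
G1 X17.578 Y99.843 F647
M5
G0 X139.735 Y33.246
M3 S759
G1 X81.937 Y43.652 F647
M5
G0 X134.651 Y56.449
M3 S759
G1 X155.059 Y11.537 F647
G1 X38.696 Y7.482 F647
G1 X189.745 Y15.906 F647
G1 X29.660 Y99.160 F647
G1 X134.651 Y56.449 F647
M5
G0 X0.000 Y0.000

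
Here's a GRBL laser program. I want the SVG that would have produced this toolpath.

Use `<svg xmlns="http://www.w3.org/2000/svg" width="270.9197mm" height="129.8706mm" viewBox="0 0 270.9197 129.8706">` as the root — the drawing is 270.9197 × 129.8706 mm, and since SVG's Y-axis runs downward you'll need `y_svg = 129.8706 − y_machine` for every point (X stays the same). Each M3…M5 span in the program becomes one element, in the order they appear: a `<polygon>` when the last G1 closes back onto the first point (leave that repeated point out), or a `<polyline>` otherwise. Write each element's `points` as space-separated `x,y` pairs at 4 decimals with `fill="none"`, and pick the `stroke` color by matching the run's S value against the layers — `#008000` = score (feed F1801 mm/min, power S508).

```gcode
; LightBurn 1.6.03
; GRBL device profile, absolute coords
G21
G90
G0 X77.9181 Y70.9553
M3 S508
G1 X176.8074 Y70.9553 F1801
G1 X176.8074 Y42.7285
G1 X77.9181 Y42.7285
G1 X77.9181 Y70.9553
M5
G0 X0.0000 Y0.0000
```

<svg xmlns="http://www.w3.org/2000/svg" width="270.9197mm" height="129.8706mm" viewBox="0 0 270.9197 129.8706">
  <polygon points="77.9181,58.9153 176.8074,58.9153 176.8074,87.1421 77.9181,87.1421" fill="none" stroke="#008000"/>
</svg>

Machine Y-up, SVG Y-down with viewBox height 129.8706, so y_svg = 129.8706 − y_machine; X carries over. Every run uses S508, so all elements get stroke `#008000` (score).

Run 1: The run returns to its start, so emit a `<polygon>` with points (Y-flipped): 77.9181,58.9153 176.8074,58.9153 176.8074,87.1421 77.9181,87.1421.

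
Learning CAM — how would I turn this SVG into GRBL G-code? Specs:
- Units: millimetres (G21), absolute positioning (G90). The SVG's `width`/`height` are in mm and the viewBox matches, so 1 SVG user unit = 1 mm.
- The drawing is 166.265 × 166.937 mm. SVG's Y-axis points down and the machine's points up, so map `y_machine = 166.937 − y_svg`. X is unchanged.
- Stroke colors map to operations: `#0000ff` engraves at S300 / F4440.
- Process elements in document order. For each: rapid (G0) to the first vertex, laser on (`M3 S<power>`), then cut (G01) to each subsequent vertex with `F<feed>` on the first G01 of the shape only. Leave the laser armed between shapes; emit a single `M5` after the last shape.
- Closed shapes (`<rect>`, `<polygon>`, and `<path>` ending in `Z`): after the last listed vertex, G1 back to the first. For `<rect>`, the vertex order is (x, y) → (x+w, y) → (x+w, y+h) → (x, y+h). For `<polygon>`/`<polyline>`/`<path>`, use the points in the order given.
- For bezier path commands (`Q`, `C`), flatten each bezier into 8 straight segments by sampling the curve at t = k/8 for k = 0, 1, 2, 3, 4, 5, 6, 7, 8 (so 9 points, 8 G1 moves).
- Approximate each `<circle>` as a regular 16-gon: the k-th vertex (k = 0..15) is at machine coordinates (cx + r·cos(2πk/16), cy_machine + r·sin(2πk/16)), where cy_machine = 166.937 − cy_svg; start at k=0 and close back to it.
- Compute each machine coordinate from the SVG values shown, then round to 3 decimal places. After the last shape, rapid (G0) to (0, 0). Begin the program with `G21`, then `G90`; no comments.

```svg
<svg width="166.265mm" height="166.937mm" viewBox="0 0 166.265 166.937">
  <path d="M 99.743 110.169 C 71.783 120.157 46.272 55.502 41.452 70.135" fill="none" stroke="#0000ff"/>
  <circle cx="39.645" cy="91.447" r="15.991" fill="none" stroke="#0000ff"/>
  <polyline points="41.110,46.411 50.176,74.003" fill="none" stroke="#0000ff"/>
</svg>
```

G21
G90
G0 X99.743 Y56.768
M3 S300
G01 X89.408 Y56.221 F4440
G01 X79.517 Y60.867
G01 X70.283 Y68.904
G01 X61.920 Y78.527
G01 X54.642 Y87.932
G01 X48.662 Y95.315
G01 X44.194 Y98.873
G01 X41.452 Y96.802
G0 X55.636 Y75.490
M3 S300
G01 X54.419 Y81.609 F4440
G01 X50.952 Y86.797
G01 X45.764 Y90.264
G01 X39.645 Y91.481
G01 X33.526 Y90.264
G01 X28.338 Y86.797
G01 X24.871 Y81.609
G01 X23.654 Y75.490
G01 X24.871 Y69.371
G01 X28.338 Y64.183
G01 X33.526 Y60.716
G01 X39.645 Y59.499
G01 X45.764 Y60.716
G01 X50.952 Y64.183
G01 X54.419 Y69.371
G01 X55.636 Y75.490
G0 X41.110 Y120.526
M3 S300
G01 X50.176 Y92.934 F4440
M5
G0 X0.000 Y0.000

1 u = 1 mm; y_m = 166.937 − y.

[1] `<path>` cubic bezier, #0000ff→engrave S300 F4440: (99.743,56.768) → (89.408,56.221) → (79.517,60.867) → (70.283,68.904) → (61.920,78.527) → (54.642,87.932) → (48.662,95.315) → (44.194,98.873) → (41.452,96.802)

[2] `<circle>` circle, #0000ff→engrave S300 F4440: (55.636,75.490) → (54.419,81.609) → (50.952,86.797) → (45.764,90.264) → (39.645,91.481) → (33.526,90.264) → (28.338,86.797) → (24.871,81.609) → (23.654,75.490) → (24.871,69.371) → (28.338,64.183) → (33.526,60.716) → (39.645,59.499) → (45.764,60.716) → (50.952,64.183) → (54.419,69.371) → (55.636,75.490) (closed)

[3] `<polyline>` line segment, #0000ff→engrave S300 F4440: (41.110,120.526) → (50.176,92.934)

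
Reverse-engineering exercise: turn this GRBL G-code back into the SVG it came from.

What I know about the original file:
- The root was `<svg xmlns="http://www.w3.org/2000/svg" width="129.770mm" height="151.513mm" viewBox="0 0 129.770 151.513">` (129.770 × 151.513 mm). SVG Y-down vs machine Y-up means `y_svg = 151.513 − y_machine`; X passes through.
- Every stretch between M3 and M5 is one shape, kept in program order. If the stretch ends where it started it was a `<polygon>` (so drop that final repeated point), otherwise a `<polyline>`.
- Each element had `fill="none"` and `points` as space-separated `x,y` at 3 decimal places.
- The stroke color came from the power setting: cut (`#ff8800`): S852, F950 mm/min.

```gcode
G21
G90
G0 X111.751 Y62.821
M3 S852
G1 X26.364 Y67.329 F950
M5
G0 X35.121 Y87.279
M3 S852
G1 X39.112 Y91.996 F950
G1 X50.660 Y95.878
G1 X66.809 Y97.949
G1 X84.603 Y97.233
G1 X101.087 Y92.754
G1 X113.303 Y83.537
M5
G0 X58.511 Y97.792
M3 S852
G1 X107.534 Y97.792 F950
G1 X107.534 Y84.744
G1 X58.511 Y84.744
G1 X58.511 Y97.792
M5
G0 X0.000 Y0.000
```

y_svg = 151.513 − y_m. Every run uses S852, so all elements get stroke `#ff8800` (cut).

[1] open run; points: 111.751,88.692 26.364,84.184

[2] open run; points: 35.121,64.234 39.112,59.517 50.660,55.635 66.809,53.564 84.603,54.280 101.087,58.759 113.303,67.976

[3] closed run; points: 58.511,53.721 107.534,53.721 107.534,66.769 58.511,66.769

<svg xmlns="http://www.w3.org/2000/svg" width="129.770mm" height="151.513mm" viewBox="0 0 129.770 151.513">
  <polyline points="111.751,88.692 26.364,84.184" fill="none" stroke="#ff8800"/>
  <polyline points="35.121,64.234 39.112,59.517 50.660,55.635 66.809,53.564 84.603,54.280 101.087,58.759 113.303,67.976" fill="none" stroke="#ff8800"/>
  <polygon points="58.511,53.721 107.534,53.721 107.534,66.769 58.511,66.769" fill="none" stroke="#ff8800"/>
</svg>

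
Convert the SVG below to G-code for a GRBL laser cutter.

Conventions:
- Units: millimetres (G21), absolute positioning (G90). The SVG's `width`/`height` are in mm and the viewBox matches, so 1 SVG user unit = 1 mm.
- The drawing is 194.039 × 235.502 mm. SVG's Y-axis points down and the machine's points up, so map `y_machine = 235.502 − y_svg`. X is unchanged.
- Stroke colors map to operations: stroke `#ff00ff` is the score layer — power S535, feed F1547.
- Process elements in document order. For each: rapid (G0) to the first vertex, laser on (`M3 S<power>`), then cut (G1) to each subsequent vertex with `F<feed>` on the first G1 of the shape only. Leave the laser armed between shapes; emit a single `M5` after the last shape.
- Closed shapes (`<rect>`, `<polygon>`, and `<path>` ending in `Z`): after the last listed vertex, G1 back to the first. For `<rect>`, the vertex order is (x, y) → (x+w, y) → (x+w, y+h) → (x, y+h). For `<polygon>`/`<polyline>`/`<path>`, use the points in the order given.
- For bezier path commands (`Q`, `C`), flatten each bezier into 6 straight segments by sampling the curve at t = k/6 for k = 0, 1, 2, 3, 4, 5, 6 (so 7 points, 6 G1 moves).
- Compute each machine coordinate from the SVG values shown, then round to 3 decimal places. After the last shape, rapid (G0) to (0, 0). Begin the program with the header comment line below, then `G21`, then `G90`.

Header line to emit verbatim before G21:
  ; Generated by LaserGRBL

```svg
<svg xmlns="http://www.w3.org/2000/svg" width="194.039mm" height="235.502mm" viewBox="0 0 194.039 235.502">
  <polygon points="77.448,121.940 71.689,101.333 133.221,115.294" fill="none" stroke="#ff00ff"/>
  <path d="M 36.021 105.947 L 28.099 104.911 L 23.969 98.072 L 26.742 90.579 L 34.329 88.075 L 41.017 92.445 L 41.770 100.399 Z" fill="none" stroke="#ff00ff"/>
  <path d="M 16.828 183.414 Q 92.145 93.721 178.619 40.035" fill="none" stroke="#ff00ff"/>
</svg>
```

1 u = 1 mm; y_m = 235.502 − y.

[1] `<polygon>` closed polygon, #ff00ff→score S535 F1547: (77.448,113.562) → (71.689,134.169) → (133.221,120.208) → (77.448,113.562) (closed)

[2] `<path>` regular polygon, #ff00ff→score S535 F1547: (36.021,129.555) → (28.099,130.591) → (23.969,137.430) → (26.742,144.923) → (34.329,147.427) → (41.017,143.057) → (41.770,135.103) → (36.021,129.555) (closed)

[3] `<path>` quadratic bezier, #ff00ff→score S535 F1547: (16.828,52.088) → (42.244,80.985) → (68.279,107.883) → (94.934,132.779) → (122.209,155.676) → (150.104,176.571) → (178.619,195.467)

; Generated by LaserGRBL
G21
G90
G0 X77.448 Y113.562
M3 S535
G1 X71.689 Y134.169 F1547
G1 X133.221 Y120.208
G1 X77.448 Y113.562
G0 X36.021 Y129.555
M3 S535
G1 X28.099 Y130.591 F1547
G1 X23.969 Y137.430
G1 X26.742 Y144.923
G1 X34.329 Y147.427
G1 X41.017 Y143.057
G1 X41.770 Y135.103
G1 X36.021 Y129.555
G0 X16.828 Y52.088
M3 S535
G1 X42.244 Y80.985 F1547
G1 X68.279 Y107.883
G1 X94.934 Y132.779
G1 X122.209 Y155.676
G1 X150.104 Y176.571
G1 X178.619 Y195.467
M5
G0 X0.000 Y0.000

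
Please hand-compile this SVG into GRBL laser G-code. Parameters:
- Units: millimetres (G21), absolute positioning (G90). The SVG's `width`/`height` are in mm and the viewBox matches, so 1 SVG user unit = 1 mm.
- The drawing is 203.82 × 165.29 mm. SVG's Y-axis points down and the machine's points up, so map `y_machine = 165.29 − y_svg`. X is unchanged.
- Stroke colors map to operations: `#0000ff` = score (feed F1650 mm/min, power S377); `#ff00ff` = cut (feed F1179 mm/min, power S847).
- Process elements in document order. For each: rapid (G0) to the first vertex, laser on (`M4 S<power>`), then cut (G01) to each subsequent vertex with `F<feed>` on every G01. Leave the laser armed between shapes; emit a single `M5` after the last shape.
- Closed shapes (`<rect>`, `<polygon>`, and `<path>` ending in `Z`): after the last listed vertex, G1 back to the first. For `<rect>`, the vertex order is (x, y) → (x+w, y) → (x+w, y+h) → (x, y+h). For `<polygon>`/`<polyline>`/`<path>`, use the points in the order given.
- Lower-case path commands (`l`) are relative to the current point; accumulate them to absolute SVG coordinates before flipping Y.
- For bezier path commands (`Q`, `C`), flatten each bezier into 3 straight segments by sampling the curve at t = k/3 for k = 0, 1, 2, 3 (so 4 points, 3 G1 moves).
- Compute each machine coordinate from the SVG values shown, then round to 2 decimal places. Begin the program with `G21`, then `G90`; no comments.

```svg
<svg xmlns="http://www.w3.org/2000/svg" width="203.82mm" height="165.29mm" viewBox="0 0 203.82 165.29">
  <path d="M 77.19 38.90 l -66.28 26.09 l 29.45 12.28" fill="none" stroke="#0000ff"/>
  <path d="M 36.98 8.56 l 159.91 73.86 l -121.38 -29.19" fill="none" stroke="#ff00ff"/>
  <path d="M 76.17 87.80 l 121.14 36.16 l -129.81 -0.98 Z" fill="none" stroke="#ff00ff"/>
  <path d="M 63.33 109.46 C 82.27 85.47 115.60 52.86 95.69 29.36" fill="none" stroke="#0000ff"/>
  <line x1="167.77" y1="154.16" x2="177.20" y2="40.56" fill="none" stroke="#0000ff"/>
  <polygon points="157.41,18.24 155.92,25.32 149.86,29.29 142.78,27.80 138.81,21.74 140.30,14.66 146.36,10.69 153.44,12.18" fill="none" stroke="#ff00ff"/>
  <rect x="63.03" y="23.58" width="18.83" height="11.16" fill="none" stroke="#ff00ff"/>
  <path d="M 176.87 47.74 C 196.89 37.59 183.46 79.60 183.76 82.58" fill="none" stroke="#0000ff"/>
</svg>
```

1 u = 1 mm; y_m = 165.29 − y.

[1] `<path>` open polyline, #0000ff→score S377 F1650: (77.19,126.39) → (10.91,100.30) → (40.36,88.02)

[2] `<path>` open polyline, #ff00ff→cut S847 F1179: (36.98,156.73) → (196.89,82.87) → (75.51,112.06)

[3] `<path>` closed polygon, #ff00ff→cut S847 F1179: (76.17,77.49) → (197.31,41.33) → (67.50,42.31) → (76.17,77.49) (closed)

[4] `<path>` cubic bezier, #0000ff→score S377 F1650: (63.33,55.83) → (84.56,82.04) → (100.36,110.05) → (95.69,135.93)

[5] `<line>` line segment, #0000ff→score S377 F1650: (167.77,11.13) → (177.20,124.73)

[6] `<polygon>` regular polygon, #ff00ff→cut S847 F1179: (157.41,147.05) → (155.92,139.97) → (149.86,136.00) → (142.78,137.49) → (138.81,143.55) → (140.30,150.63) → (146.36,154.60) → (153.44,153.11) → (157.41,147.05) (closed)

[7] `<rect>` rectangle, #ff00ff→cut S847 F1179: (63.03,141.71) → (81.86,141.71) → (81.86,130.55) → (63.03,130.55) → (63.03,141.71) (closed)

[8] `<path>` cubic bezier, #0000ff→score S377 F1650: (176.87,117.55) → (187.49,113.69) → (186.29,95.32) → (183.76,82.71)

G21
G90
G0 X77.19 Y126.39
M4 S377
G01 X10.91 Y100.30 F1650
G01 X40.36 Y88.02 F1650
G0 X36.98 Y156.73
M4 S847
G01 X196.89 Y82.87 F1179
G01 X75.51 Y112.06 F1179
G0 X76.17 Y77.49
M4 S847
G01 X197.31 Y41.33 F1179
G01 X67.50 Y42.31 F1179
G01 X76.17 Y77.49 F1179
G0 X63.33 Y55.83
M4 S377
G01 X84.56 Y82.04 F1650
G01 X100.36 Y110.05 F1650
G01 X95.69 Y135.93 F1650
G0 X167.77 Y11.13
M4 S377
G01 X177.20 Y124.73 F1650
G0 X157.41 Y147.05
M4 S847
G01 X155.92 Y139.97 F1179
G01 X149.86 Y136.00 F1179
G01 X142.78 Y137.49 F1179
G01 X138.81 Y143.55 F1179
G01 X140.30 Y150.63 F1179
G01 X146.36 Y154.60 F1179
G01 X153.44 Y153.11 F1179
G01 X157.41 Y147.05 F1179
G0 X63.03 Y141.71
M4 S847
G01 X81.86 Y141.71 F1179
G01 X81.86 Y130.55 F1179
G01 X63.03 Y130.55 F1179
G01 X63.03 Y141.71 F1179
G0 X176.87 Y117.55
M4 S377
G01 X187.49 Y113.69 F1650
G01 X186.29 Y95.32 F1650
G01 X183.76 Y82.71 F1650
M5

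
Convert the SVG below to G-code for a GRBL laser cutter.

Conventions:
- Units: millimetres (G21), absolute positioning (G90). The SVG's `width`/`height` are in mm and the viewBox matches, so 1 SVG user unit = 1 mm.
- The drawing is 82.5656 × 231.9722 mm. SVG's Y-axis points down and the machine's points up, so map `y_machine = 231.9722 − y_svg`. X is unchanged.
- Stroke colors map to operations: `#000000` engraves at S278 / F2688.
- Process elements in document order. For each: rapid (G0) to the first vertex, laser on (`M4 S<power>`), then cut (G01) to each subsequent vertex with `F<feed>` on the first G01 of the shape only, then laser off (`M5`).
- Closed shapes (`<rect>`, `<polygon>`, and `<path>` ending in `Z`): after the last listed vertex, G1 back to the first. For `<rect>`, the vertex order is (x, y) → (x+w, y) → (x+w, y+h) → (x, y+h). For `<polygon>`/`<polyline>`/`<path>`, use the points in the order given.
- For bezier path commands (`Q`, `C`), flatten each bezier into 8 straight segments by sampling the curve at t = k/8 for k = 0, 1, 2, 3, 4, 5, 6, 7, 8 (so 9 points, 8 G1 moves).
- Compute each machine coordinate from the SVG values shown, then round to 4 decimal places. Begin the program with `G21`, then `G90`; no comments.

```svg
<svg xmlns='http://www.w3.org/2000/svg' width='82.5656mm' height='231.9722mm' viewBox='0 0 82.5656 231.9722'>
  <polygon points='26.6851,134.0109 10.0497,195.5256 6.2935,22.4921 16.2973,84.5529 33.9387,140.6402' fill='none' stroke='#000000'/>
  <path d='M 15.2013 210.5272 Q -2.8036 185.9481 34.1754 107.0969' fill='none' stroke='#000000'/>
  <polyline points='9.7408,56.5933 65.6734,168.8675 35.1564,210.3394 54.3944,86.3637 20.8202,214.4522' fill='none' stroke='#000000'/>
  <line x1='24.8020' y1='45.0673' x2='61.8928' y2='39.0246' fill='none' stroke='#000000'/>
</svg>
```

Since the viewBox matches the mm dimensions, user units are millimetres directly. The only transform is the Y-flip y_m = 231.9722 − y_svg.

Shape 1 is a closed polygon drawn with `<polygon>`. Its stroke #000000 means engrave at S278, F2688. After flipping Y the toolpath is (26.6851,97.9613) → (10.0497,36.4466) → (6.2935,209.4801) → (16.2973,147.4193) → (33.9387,91.3320) → (26.6851,97.9613), returning to the start.

Shape 2 is a quadratic bezier drawn with `<path>`. Its stroke #000000 means engrave at S278, F2688. After flipping Y the toolpath is (15.2013,21.4450) → (11.5592,28.4378) → (9.6353,37.1266) → (9.4297,47.5113) → (10.9424,59.5921) → (14.1733,73.3689) → (19.1224,88.8417) → (25.7898,106.0105) → (34.1754,124.8753).

Shape 3 is a open polyline drawn with `<polyline>`. Its stroke #000000 means engrave at S278, F2688. After flipping Y the toolpath is (9.7408,175.3789) → (65.6734,63.1047) → (35.1564,21.6328) → (54.3944,145.6085) → (20.8202,17.5200).

Shape 4 is a line segment drawn with `<line>`. Its stroke #000000 means engrave at S278, F2688. After flipping Y the toolpath is (24.8020,186.9049) → (61.8928,192.9476).

G21
G90
G0 X26.6851 Y97.9613
M4 S278
G01 X10.0497 Y36.4466 F2688
G01 X6.2935 Y209.4801
G01 X16.2973 Y147.4193
G01 X33.9387 Y91.3320
G01 X26.6851 Y97.9613
M5
G0 X15.2013 Y21.4450
M4 S278
G01 X11.5592 Y28.4378 F2688
G01 X9.6353 Y37.1266
G01 X9.4297 Y47.5113
G01 X10.9424 Y59.5921
G01 X14.1733 Y73.3689
G01 X19.1224 Y88.8417
G01 X25.7898 Y106.0105
G01 X34.1754 Y124.8753
M5
G0 X9.7408 Y175.3789
M4 S278
G01 X65.6734 Y63.1047 F2688
G01 X35.1564 Y21.6328
G01 X54.3944 Y145.6085
G01 X20.8202 Y17.5200
M5
G0 X24.8020 Y186.9049
M4 S278
G01 X61.8928 Y192.9476 F2688
M5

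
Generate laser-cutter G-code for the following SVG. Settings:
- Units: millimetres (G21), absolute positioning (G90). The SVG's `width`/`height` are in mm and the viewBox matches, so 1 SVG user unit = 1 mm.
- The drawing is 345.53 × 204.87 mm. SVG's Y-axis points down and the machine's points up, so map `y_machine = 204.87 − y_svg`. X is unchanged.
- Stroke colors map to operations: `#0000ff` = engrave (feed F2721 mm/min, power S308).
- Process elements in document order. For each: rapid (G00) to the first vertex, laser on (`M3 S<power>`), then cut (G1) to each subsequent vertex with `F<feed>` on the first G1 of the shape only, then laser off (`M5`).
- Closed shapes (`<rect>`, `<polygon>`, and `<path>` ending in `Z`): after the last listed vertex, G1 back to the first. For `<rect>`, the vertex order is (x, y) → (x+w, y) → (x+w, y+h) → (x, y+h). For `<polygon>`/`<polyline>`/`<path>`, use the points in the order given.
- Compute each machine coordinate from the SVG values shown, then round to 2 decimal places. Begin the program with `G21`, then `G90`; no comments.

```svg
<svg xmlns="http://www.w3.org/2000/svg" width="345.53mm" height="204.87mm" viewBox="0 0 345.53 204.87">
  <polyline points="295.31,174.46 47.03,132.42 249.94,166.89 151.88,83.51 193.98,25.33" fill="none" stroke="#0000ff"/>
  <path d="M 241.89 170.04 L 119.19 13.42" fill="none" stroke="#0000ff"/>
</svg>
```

1 u = 1 mm; y_m = 204.87 − y.

[1] `<polyline>` open polyline, #0000ff→engrave S308 F2721: (295.31,30.41) → (47.03,72.45) → (249.94,37.98) → (151.88,121.36) → (193.98,179.54)

[2] `<path>` line segment, #0000ff→engrave S308 F2721: (241.89,34.83) → (119.19,191.45)

G21
G90
G00 X295.31 Y30.41
M3 S308
G1 X47.03 Y72.45 F2721
G1 X249.94 Y37.98
G1 X151.88 Y121.36
G1 X193.98 Y179.54
M5
G00 X241.89 Y34.83
M3 S308
G1 X119.19 Y191.45 F2721
M5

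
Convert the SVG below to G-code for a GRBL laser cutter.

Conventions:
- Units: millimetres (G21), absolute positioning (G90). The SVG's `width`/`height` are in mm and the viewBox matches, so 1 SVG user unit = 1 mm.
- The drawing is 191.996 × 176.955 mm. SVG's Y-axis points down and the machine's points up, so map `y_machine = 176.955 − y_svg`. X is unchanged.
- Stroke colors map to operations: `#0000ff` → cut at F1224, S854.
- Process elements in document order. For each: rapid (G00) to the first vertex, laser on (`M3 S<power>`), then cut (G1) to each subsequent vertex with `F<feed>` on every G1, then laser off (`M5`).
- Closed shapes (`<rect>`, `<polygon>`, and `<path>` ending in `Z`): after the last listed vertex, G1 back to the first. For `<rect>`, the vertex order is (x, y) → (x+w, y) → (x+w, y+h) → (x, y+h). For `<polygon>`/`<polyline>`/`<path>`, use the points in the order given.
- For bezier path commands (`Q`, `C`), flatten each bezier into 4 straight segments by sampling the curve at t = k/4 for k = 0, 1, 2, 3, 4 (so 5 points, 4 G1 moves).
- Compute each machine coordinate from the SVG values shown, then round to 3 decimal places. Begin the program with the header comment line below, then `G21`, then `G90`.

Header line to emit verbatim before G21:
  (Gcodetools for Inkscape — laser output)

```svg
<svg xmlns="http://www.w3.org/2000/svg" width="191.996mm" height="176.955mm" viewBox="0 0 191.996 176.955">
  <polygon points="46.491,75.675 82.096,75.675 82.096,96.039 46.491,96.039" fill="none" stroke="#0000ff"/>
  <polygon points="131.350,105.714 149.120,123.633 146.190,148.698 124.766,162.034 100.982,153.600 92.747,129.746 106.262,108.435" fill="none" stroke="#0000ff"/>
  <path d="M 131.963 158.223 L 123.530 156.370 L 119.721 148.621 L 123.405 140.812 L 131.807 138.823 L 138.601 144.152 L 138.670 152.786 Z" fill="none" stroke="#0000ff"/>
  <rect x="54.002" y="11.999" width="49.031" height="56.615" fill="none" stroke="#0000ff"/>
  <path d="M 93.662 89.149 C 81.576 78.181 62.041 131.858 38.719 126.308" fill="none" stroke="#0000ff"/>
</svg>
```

1 u = 1 mm; y_m = 176.955 − y.

[1] `<polygon>` rectangle, #0000ff→cut S854 F1224: (46.491,101.280) → (82.096,101.280) → (82.096,80.916) → (46.491,80.916) → (46.491,101.280) (closed)

[2] `<polygon>` regular polygon, #0000ff→cut S854 F1224: (131.350,71.241) → (149.120,53.322) → (146.190,28.257) → (124.766,14.921) → (100.982,23.355) → (92.747,47.209) → (106.262,68.520) → (131.350,71.241) (closed)

[3] `<path>` regular polygon, #0000ff→cut S854 F1224: (131.963,18.732) → (123.530,20.585) → (119.721,28.334) → (123.405,36.143) → (131.807,38.132) → (138.601,32.803) → (138.670,24.169) → (131.963,18.732) (closed)

[4] `<rect>` rectangle, #0000ff→cut S854 F1224: (54.002,164.956) → (103.033,164.956) → (103.033,108.341) → (54.002,108.341) → (54.002,164.956) (closed)

[5] `<path>` cubic bezier, #0000ff→cut S854 F1224: (93.662,87.806) → (83.258,85.847) → (70.404,71.258) → (55.443,55.654) → (38.719,50.647)

(Gcodetools for Inkscape — laser output)
G21
G90
G00 X46.491 Y101.280
M3 S854
G1 X82.096 Y101.280 F1224
G1 X82.096 Y80.916 F1224
G1 X46.491 Y80.916 F1224
G1 X46.491 Y101.280 F1224
M5
G00 X131.350 Y71.241
M3 S854
G1 X149.120 Y53.322 F1224
G1 X146.190 Y28.257 F1224
G1 X124.766 Y14.921 F1224
G1 X100.982 Y23.355 F1224
G1 X92.747 Y47.209 F1224
G1 X106.262 Y68.520 F1224
G1 X131.350 Y71.241 F1224
M5
G00 X131.963 Y18.732
M3 S854
G1 X123.530 Y20.585 F1224
G1 X119.721 Y28.334 F1224
G1 X123.405 Y36.143 F1224
G1 X131.807 Y38.132 F1224
G1 X138.601 Y32.803 F1224
G1 X138.670 Y24.169 F1224
G1 X131.963 Y18.732 F1224
M5
G00 X54.002 Y164.956
M3 S854
G1 X103.033 Y164.956 F1224
G1 X103.033 Y108.341 F1224
G1 X54.002 Y108.341 F1224
G1 X54.002 Y164.956 F1224
M5
G00 X93.662 Y87.806
M3 S854
G1 X83.258 Y85.847 F1224
G1 X70.404 Y71.258 F1224
G1 X55.443 Y55.654 F1224
G1 X38.719 Y50.647 F1224
M5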